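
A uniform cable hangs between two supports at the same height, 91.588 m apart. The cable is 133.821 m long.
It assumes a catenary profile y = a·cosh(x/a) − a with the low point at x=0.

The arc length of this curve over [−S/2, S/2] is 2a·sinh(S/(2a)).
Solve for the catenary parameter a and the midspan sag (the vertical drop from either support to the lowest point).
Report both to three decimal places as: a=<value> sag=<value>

a=29.264 sag=43.766

seed: a₀ = √(S³/(24(L−S))) = √(91.588³/(24·42.233)) = 27.531272
iter 1: u=1.663345  f(a)=+6.242e+00  f'(a)=-4.005e+00  a ← 27.531272 − (+6.242e+00/-4.005e+00) = 29.089860
iter 2: u=1.574226  f(a)=+5.693e-01  f'(a)=-3.305e+00  a ← 29.089860 − (+5.693e-01/-3.305e+00) = 29.262115
iter 3: u=1.564959  f(a)=+5.785e-03  f'(a)=-3.238e+00  a ← 29.262115 − (+5.785e-03/-3.238e+00) = 29.263902
iter 4: u=1.564863  f(a)=+6.108e-07  f'(a)=-3.238e+00  a ← 29.263902 − (+6.108e-07/-3.238e+00) = 29.263902
iter 5: u=1.564863  f(a)=+2.842e-14  f'(a)=-3.238e+00  a ← 29.263902 − (+2.842e-14/-3.238e+00) = 29.263902
converged: |Δa| < 1e-12 after 5 iterations
sag = a·(cosh(S/(2a)) − 1) = 29.263902·(cosh(1.564863) − 1) = 43.766167
T_max/T_min = cosh(S/(2a)) = 2.495568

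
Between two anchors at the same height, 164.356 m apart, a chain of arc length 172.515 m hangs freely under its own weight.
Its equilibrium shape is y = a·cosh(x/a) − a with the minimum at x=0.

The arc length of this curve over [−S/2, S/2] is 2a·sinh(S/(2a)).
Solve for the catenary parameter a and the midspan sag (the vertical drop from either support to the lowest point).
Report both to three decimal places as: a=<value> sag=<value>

seed: a₀ = √(S³/(24(L−S))) = √(164.356³/(24·8.159)) = 150.575480
iter 1: u=0.545760  f(a)=+1.224e-01  f'(a)=-1.116e-01  a ← 150.575480 − (+1.224e-01/-1.116e-01) = 151.671700
iter 2: u=0.541815  f(a)=+1.349e-03  f'(a)=-1.092e-01  a ← 151.671700 − (+1.349e-03/-1.092e-01) = 151.684058
iter 3: u=0.541771  f(a)=+1.681e-07  f'(a)=-1.092e-01  a ← 151.684058 − (+1.681e-07/-1.092e-01) = 151.684059
iter 4: u=0.541771  f(a)=+0.000e+00  f'(a)=-1.092e-01  a ← 151.684059 − (+0.000e+00/-1.092e-01) = 151.684059
converged: |Δa| < 1e-12 after 4 iterations
sag = a·(cosh(S/(2a)) − 1) = 151.684059·(cosh(0.541771) − 1) = 22.810669
T_max/T_min = cosh(S/(2a)) = 1.150383

a=151.684 sag=22.811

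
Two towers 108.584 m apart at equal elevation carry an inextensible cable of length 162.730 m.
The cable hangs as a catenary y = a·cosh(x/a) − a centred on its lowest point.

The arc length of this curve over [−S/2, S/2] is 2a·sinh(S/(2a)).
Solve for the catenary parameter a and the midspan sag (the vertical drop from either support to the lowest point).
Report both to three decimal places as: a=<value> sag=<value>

seed: a₀ = √(S³/(24(L−S))) = √(108.584³/(24·54.146)) = 31.387733
iter 1: u=1.729720  f(a)=+8.702e+00  f'(a)=-4.599e+00  a ← 31.387733 − (+8.702e+00/-4.599e+00) = 33.279814
iter 2: u=1.631379  f(a)=+8.489e-01  f'(a)=-3.742e+00  a ← 33.279814 − (+8.489e-01/-3.742e+00) = 33.506694
iter 3: u=1.620333  f(a)=+1.001e-02  f'(a)=-3.654e+00  a ← 33.506694 − (+1.001e-02/-3.654e+00) = 33.509433
iter 4: u=1.620201  f(a)=+1.427e-06  f'(a)=-3.653e+00  a ← 33.509433 − (+1.427e-06/-3.653e+00) = 33.509433
iter 5: u=1.620200  f(a)=+2.842e-14  f'(a)=-3.653e+00  a ← 33.509433 − (+2.842e-14/-3.653e+00) = 33.509433
converged: |Δa| < 1e-12 after 5 iterations
sag = a·(cosh(S/(2a)) − 1) = 33.509433·(cosh(1.620200) − 1) = 54.485711
T_max/T_min = cosh(S/(2a)) = 2.625981

a=33.509 sag=54.486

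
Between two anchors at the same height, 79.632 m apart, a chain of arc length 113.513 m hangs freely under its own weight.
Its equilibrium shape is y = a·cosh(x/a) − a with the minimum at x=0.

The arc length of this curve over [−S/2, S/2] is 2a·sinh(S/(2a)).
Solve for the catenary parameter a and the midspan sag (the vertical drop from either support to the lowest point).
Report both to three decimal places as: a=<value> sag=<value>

seed: a₀ = √(S³/(24(L−S))) = √(79.632³/(24·33.881)) = 24.919981
iter 1: u=1.597754  f(a)=+4.597e+00  f'(a)=-3.480e+00  a ← 24.919981 − (+4.597e+00/-3.480e+00) = 26.241067
iter 2: u=1.517316  f(a)=+3.909e-01  f'(a)=-2.911e+00  a ← 26.241067 − (+3.909e-01/-2.911e+00) = 26.375337
iter 3: u=1.509592  f(a)=+3.406e-03  f'(a)=-2.860e+00  a ← 26.375337 − (+3.406e-03/-2.860e+00) = 26.376527
iter 4: u=1.509524  f(a)=+2.636e-07  f'(a)=-2.860e+00  a ← 26.376527 − (+2.636e-07/-2.860e+00) = 26.376528
iter 5: u=1.509524  f(a)=+0.000e+00  f'(a)=-2.860e+00  a ← 26.376528 − (+0.000e+00/-2.860e+00) = 26.376528
converged: |Δa| < 1e-12 after 5 iterations
sag = a·(cosh(S/(2a)) − 1) = 26.376528·(cosh(1.509524) − 1) = 36.209585
T_max/T_min = cosh(S/(2a)) = 2.372796

a=26.377 sag=36.210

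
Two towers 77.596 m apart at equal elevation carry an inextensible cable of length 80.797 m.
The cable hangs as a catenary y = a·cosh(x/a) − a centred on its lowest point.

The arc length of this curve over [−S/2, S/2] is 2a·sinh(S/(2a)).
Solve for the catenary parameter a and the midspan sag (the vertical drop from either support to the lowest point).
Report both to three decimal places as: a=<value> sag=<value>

a=78.463 sag=9.789

seed: a₀ = √(S³/(24(L−S))) = √(77.596³/(24·3.201)) = 77.984904
iter 1: u=0.497507  f(a)=+3.985e-02  f'(a)=-8.414e-02  a ← 77.984904 − (+3.985e-02/-8.414e-02) = 78.458488
iter 2: u=0.494504  f(a)=+3.659e-04  f'(a)=-8.260e-02  a ← 78.458488 − (+3.659e-04/-8.260e-02) = 78.462918
iter 3: u=0.494476  f(a)=+3.149e-08  f'(a)=-8.259e-02  a ← 78.462918 − (+3.149e-08/-8.259e-02) = 78.462919
iter 4: u=0.494476  f(a)=+0.000e+00  f'(a)=-8.259e-02  a ← 78.462919 − (+0.000e+00/-8.259e-02) = 78.462919
converged: |Δa| < 1e-12 after 4 iterations
sag = a·(cosh(S/(2a)) − 1) = 78.462919·(cosh(0.494476) − 1) = 9.789381
T_max/T_min = cosh(S/(2a)) = 1.124764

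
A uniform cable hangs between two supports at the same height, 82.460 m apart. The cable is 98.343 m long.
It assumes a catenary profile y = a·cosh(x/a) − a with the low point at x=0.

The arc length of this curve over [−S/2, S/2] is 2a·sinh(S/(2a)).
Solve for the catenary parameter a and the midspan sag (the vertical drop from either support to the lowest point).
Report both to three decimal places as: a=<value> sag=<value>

a=39.415 sag=23.604

seed: a₀ = √(S³/(24(L−S))) = √(82.460³/(24·15.883)) = 38.352450
iter 1: u=1.075029  f(a)=+9.435e-01  f'(a)=-9.280e-01  a ← 38.352450 − (+9.435e-01/-9.280e-01) = 39.369076
iter 2: u=1.047269  f(a)=+3.881e-02  f'(a)=-8.531e-01  a ← 39.369076 − (+3.881e-02/-8.531e-01) = 39.414575
iter 3: u=1.046060  f(a)=+7.194e-05  f'(a)=-8.499e-01  a ← 39.414575 − (+7.194e-05/-8.499e-01) = 39.414660
iter 4: u=1.046057  f(a)=+2.481e-10  f'(a)=-8.499e-01  a ← 39.414660 − (+2.481e-10/-8.499e-01) = 39.414660
iter 5: u=1.046057  f(a)=-1.421e-14  f'(a)=-8.499e-01  a ← 39.414660 − (-1.421e-14/-8.499e-01) = 39.414660
converged: |Δa| < 1e-12 after 5 iterations
sag = a·(cosh(S/(2a)) − 1) = 39.414660·(cosh(1.046057) − 1) = 23.604003
T_max/T_min = cosh(S/(2a)) = 1.598864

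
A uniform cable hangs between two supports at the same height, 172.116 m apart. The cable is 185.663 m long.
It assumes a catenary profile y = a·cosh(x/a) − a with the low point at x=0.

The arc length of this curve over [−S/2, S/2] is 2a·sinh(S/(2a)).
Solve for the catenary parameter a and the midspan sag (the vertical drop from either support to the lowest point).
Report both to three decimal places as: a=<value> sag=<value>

a=126.681 sag=30.372

seed: a₀ = √(S³/(24(L−S))) = √(172.116³/(24·13.547)) = 125.228933
iter 1: u=0.687205  f(a)=+3.235e-01  f'(a)=-2.267e-01  a ← 125.228933 − (+3.235e-01/-2.267e-01) = 126.655632
iter 2: u=0.679464  f(a)=+5.611e-03  f'(a)=-2.189e-01  a ← 126.655632 − (+5.611e-03/-2.189e-01) = 126.681263
iter 3: u=0.679327  f(a)=+1.755e-06  f'(a)=-2.188e-01  a ← 126.681263 − (+1.755e-06/-2.188e-01) = 126.681271
iter 4: u=0.679327  f(a)=+1.990e-13  f'(a)=-2.188e-01  a ← 126.681271 − (+1.990e-13/-2.188e-01) = 126.681271
converged: |Δa| < 1e-12 after 4 iterations
sag = a·(cosh(S/(2a)) − 1) = 126.681271·(cosh(0.679327) − 1) = 30.372324
T_max/T_min = cosh(S/(2a)) = 1.239754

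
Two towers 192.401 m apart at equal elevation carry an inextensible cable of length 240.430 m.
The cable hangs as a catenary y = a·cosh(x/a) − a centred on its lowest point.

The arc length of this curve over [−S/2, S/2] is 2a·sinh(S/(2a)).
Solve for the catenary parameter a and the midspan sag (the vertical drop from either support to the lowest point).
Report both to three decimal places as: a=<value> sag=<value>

seed: a₀ = √(S³/(24(L−S))) = √(192.401³/(24·48.029)) = 78.605619
iter 1: u=1.223837  f(a)=+3.728e+00  f'(a)=-1.415e+00  a ← 78.605619 − (+3.728e+00/-1.415e+00) = 81.239885
iter 2: u=1.184154  f(a)=+1.956e-01  f'(a)=-1.270e+00  a ← 81.239885 − (+1.956e-01/-1.270e+00) = 81.393877
iter 3: u=1.181913  f(a)=+6.045e-04  f'(a)=-1.262e+00  a ← 81.393877 − (+6.045e-04/-1.262e+00) = 81.394355
iter 4: u=1.181906  f(a)=+5.812e-09  f'(a)=-1.262e+00  a ← 81.394355 − (+5.812e-09/-1.262e+00) = 81.394355
iter 5: u=1.181906  f(a)=+5.684e-14  f'(a)=-1.262e+00  a ← 81.394355 − (+5.684e-14/-1.262e+00) = 81.394355
converged: |Δa| < 1e-12 after 5 iterations
sag = a·(cosh(S/(2a)) − 1) = 81.394355·(cosh(1.181906) − 1) = 63.783767
T_max/T_min = cosh(S/(2a)) = 1.783639

a=81.394 sag=63.784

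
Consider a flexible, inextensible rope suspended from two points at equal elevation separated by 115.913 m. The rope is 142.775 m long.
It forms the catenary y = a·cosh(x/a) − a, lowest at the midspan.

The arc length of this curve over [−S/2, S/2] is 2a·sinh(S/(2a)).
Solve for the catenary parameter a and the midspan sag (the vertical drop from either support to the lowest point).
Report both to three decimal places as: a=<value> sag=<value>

seed: a₀ = √(S³/(24(L−S))) = √(115.913³/(24·26.862)) = 49.149989
iter 1: u=1.179176  f(a)=+1.931e+00  f'(a)=-1.253e+00  a ← 49.149989 − (+1.931e+00/-1.253e+00) = 50.690992
iter 2: u=1.143329  f(a)=+9.451e-02  f'(a)=-1.133e+00  a ← 50.690992 − (+9.451e-02/-1.133e+00) = 50.774422
iter 3: u=1.141451  f(a)=+2.523e-04  f'(a)=-1.127e+00  a ← 50.774422 − (+2.523e-04/-1.127e+00) = 50.774646
iter 4: u=1.141446  f(a)=+1.809e-09  f'(a)=-1.127e+00  a ← 50.774646 − (+1.809e-09/-1.127e+00) = 50.774646
iter 5: u=1.141446  f(a)=-2.842e-14  f'(a)=-1.127e+00  a ← 50.774646 − (-2.842e-14/-1.127e+00) = 50.774646
converged: |Δa| < 1e-12 after 5 iterations
sag = a·(cosh(S/(2a)) − 1) = 50.774646·(cosh(1.141446) − 1) = 36.828093
T_max/T_min = cosh(S/(2a)) = 1.725324

a=50.775 sag=36.828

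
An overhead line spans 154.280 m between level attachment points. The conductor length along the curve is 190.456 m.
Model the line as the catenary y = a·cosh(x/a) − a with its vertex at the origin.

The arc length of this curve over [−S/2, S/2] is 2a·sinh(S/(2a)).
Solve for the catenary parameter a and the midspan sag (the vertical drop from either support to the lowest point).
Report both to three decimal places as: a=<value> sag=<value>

a=67.209 sag=49.347

seed: a₀ = √(S³/(24(L−S))) = √(154.280³/(24·36.176)) = 65.035211
iter 1: u=1.186127  f(a)=+2.632e+00  f'(a)=-1.277e+00  a ← 65.035211 − (+2.632e+00/-1.277e+00) = 67.095923
iter 2: u=1.149697  f(a)=+1.303e-01  f'(a)=-1.154e+00  a ← 67.095923 − (+1.303e-01/-1.154e+00) = 67.208850
iter 3: u=1.147766  f(a)=+3.559e-04  f'(a)=-1.147e+00  a ← 67.208850 − (+3.559e-04/-1.147e+00) = 67.209160
iter 4: u=1.147760  f(a)=+2.673e-09  f'(a)=-1.147e+00  a ← 67.209160 − (+2.673e-09/-1.147e+00) = 67.209160
iter 5: u=1.147760  f(a)=-5.684e-14  f'(a)=-1.147e+00  a ← 67.209160 − (-5.684e-14/-1.147e+00) = 67.209160
converged: |Δa| < 1e-12 after 5 iterations
sag = a·(cosh(S/(2a)) − 1) = 67.209160·(cosh(1.147760) − 1) = 49.347449
T_max/T_min = cosh(S/(2a)) = 1.734237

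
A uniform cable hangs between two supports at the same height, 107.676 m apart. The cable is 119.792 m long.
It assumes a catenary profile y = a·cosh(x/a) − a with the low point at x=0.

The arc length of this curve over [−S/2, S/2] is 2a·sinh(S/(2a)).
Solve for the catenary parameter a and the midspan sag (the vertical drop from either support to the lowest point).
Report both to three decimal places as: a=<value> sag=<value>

a=66.601 sag=22.971

seed: a₀ = √(S³/(24(L−S))) = √(107.676³/(24·12.116)) = 65.522901
iter 1: u=0.821667  f(a)=+4.156e-01  f'(a)=-3.954e-01  a ← 65.522901 − (+4.156e-01/-3.954e-01) = 66.574068
iter 2: u=0.808693  f(a)=+1.021e-02  f'(a)=-3.762e-01  a ← 66.574068 − (+1.021e-02/-3.762e-01) = 66.601217
iter 3: u=0.808364  f(a)=+6.511e-06  f'(a)=-3.757e-01  a ← 66.601217 − (+6.511e-06/-3.757e-01) = 66.601234
iter 4: u=0.808363  f(a)=+2.657e-12  f'(a)=-3.757e-01  a ← 66.601234 − (+2.657e-12/-3.757e-01) = 66.601234
converged: |Δa| < 1e-12 after 4 iterations
sag = a·(cosh(S/(2a)) − 1) = 66.601234·(cosh(0.808363) − 1) = 22.971391
T_max/T_min = cosh(S/(2a)) = 1.344909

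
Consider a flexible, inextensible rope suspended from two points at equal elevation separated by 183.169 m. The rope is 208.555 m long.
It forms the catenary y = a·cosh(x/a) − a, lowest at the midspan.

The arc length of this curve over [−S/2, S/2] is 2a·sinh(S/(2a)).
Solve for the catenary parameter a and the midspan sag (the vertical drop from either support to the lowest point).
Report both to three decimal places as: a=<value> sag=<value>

seed: a₀ = √(S³/(24(L−S))) = √(183.169³/(24·25.386)) = 100.432715
iter 1: u=0.911899  f(a)=+1.077e+00  f'(a)=-5.488e-01  a ← 100.432715 − (+1.077e+00/-5.488e-01) = 102.394385
iter 2: u=0.894429  f(a)=+3.235e-02  f'(a)=-5.163e-01  a ← 102.394385 − (+3.235e-02/-5.163e-01) = 102.457049
iter 3: u=0.893882  f(a)=+3.122e-05  f'(a)=-5.153e-01  a ← 102.457049 − (+3.122e-05/-5.153e-01) = 102.457109
iter 4: u=0.893881  f(a)=+2.916e-11  f'(a)=-5.153e-01  a ← 102.457109 − (+2.916e-11/-5.153e-01) = 102.457109
converged: |Δa| < 1e-12 after 4 iterations
sag = a·(cosh(S/(2a)) − 1) = 102.457109·(cosh(0.893881) − 1) = 43.732002
T_max/T_min = cosh(S/(2a)) = 1.426832

a=102.457 sag=43.732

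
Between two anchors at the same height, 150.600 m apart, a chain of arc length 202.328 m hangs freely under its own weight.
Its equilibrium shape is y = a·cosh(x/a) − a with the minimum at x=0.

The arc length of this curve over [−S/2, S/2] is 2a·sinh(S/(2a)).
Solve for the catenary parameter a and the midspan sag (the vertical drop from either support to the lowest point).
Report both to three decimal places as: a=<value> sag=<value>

a=54.966 sag=60.166

seed: a₀ = √(S³/(24(L−S))) = √(150.600³/(24·51.728)) = 52.452838
iter 1: u=1.435575  f(a)=+5.599e+00  f'(a)=-2.410e+00  a ← 52.452838 − (+5.599e+00/-2.410e+00) = 54.776321
iter 2: u=1.374682  f(a)=+3.935e-01  f'(a)=-2.082e+00  a ← 54.776321 − (+3.935e-01/-2.082e+00) = 54.965342
iter 3: u=1.369954  f(a)=+2.269e-03  f'(a)=-2.058e+00  a ← 54.965342 − (+2.269e-03/-2.058e+00) = 54.966445
iter 4: u=1.369927  f(a)=+7.638e-08  f'(a)=-2.058e+00  a ← 54.966445 − (+7.638e-08/-2.058e+00) = 54.966445
iter 5: u=1.369927  f(a)=-2.842e-14  f'(a)=-2.058e+00  a ← 54.966445 − (-2.842e-14/-2.058e+00) = 54.966445
converged: |Δa| < 1e-12 after 5 iterations
sag = a·(cosh(S/(2a)) − 1) = 54.966445·(cosh(1.369927) − 1) = 60.165935
T_max/T_min = cosh(S/(2a)) = 2.094594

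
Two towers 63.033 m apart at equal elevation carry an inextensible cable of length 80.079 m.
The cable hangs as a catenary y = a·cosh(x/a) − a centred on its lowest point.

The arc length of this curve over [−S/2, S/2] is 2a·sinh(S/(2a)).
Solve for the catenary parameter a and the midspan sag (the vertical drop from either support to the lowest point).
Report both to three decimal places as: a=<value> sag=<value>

seed: a₀ = √(S³/(24(L−S))) = √(63.033³/(24·17.046)) = 24.742017
iter 1: u=1.273805  f(a)=+1.438e+00  f'(a)=-1.615e+00  a ← 24.742017 − (+1.438e+00/-1.615e+00) = 25.632250
iter 2: u=1.229564  f(a)=+8.123e-02  f'(a)=-1.437e+00  a ← 25.632250 − (+8.123e-02/-1.437e+00) = 25.688778
iter 3: u=1.226859  f(a)=+2.937e-04  f'(a)=-1.427e+00  a ← 25.688778 − (+2.937e-04/-1.427e+00) = 25.688983
iter 4: u=1.226849  f(a)=+3.871e-09  f'(a)=-1.427e+00  a ← 25.688983 − (+3.871e-09/-1.427e+00) = 25.688983
iter 5: u=1.226849  f(a)=+0.000e+00  f'(a)=-1.427e+00  a ← 25.688983 − (+0.000e+00/-1.427e+00) = 25.688983
converged: |Δa| < 1e-12 after 5 iterations
sag = a·(cosh(S/(2a)) − 1) = 25.688983·(cosh(1.226849) − 1) = 21.882914
T_max/T_min = cosh(S/(2a)) = 1.851840

a=25.689 sag=21.883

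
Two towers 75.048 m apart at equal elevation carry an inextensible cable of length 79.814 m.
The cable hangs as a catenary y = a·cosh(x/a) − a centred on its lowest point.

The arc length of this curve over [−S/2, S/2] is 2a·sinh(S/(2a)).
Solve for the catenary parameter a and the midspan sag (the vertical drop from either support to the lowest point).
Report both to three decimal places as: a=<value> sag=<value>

a=61.360 sag=11.836

seed: a₀ = √(S³/(24(L−S))) = √(75.048³/(24·4.766)) = 60.789146
iter 1: u=0.617281  f(a)=+9.163e-02  f'(a)=-1.629e-01  a ← 60.789146 − (+9.163e-02/-1.629e-01) = 61.351768
iter 2: u=0.611621  f(a)=+1.288e-03  f'(a)=-1.583e-01  a ← 61.351768 − (+1.288e-03/-1.583e-01) = 61.359901
iter 3: u=0.611539  f(a)=+2.623e-07  f'(a)=-1.582e-01  a ← 61.359901 − (+2.623e-07/-1.582e-01) = 61.359903
iter 4: u=0.611539  f(a)=+1.421e-14  f'(a)=-1.582e-01  a ← 61.359903 − (+1.421e-14/-1.582e-01) = 61.359903
converged: |Δa| < 1e-12 after 4 iterations
sag = a·(cosh(S/(2a)) − 1) = 61.359903·(cosh(0.611539) − 1) = 11.835769
T_max/T_min = cosh(S/(2a)) = 1.192891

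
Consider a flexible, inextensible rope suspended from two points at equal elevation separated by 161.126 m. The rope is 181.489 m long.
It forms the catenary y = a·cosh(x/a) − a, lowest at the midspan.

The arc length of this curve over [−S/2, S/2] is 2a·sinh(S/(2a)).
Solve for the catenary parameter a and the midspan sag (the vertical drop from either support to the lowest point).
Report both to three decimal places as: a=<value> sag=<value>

seed: a₀ = √(S³/(24(L−S))) = √(161.126³/(24·20.363)) = 92.517084
iter 1: u=0.870791  f(a)=+7.861e-01  f'(a)=-4.745e-01  a ← 92.517084 − (+7.861e-01/-4.745e-01) = 94.173843
iter 2: u=0.855471  f(a)=+2.161e-02  f'(a)=-4.487e-01  a ← 94.173843 − (+2.161e-02/-4.487e-01) = 94.222010
iter 3: u=0.855034  f(a)=+1.736e-05  f'(a)=-4.480e-01  a ← 94.222010 − (+1.736e-05/-4.480e-01) = 94.222048
iter 4: u=0.855033  f(a)=+1.123e-11  f'(a)=-4.480e-01  a ← 94.222048 − (+1.123e-11/-4.480e-01) = 94.222048
converged: |Δa| < 1e-12 after 4 iterations
sag = a·(cosh(S/(2a)) − 1) = 94.222048·(cosh(0.855033) − 1) = 36.592166
T_max/T_min = cosh(S/(2a)) = 1.388361

a=94.222 sag=36.592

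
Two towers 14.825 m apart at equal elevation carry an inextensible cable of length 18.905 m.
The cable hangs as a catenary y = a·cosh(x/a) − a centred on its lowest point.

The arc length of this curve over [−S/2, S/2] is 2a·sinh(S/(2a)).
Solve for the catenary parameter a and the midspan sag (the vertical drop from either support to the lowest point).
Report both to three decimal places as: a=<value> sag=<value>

a=5.993 sag=5.199

seed: a₀ = √(S³/(24(L−S))) = √(14.825³/(24·4.080)) = 5.768413
iter 1: u=1.285015  f(a)=+3.504e-01  f'(a)=-1.662e+00  a ← 5.768413 − (+3.504e-01/-1.662e+00) = 5.979200
iter 2: u=1.239714  f(a)=+2.012e-02  f'(a)=-1.476e+00  a ← 5.979200 − (+2.012e-02/-1.476e+00) = 5.992829
iter 3: u=1.236895  f(a)=+7.531e-05  f'(a)=-1.465e+00  a ← 5.992829 − (+7.531e-05/-1.465e+00) = 5.992880
iter 4: u=1.236884  f(a)=+1.063e-09  f'(a)=-1.465e+00  a ← 5.992880 − (+1.063e-09/-1.465e+00) = 5.992880
iter 5: u=1.236884  f(a)=+3.553e-15  f'(a)=-1.465e+00  a ← 5.992880 − (+3.553e-15/-1.465e+00) = 5.992880
converged: |Δa| < 1e-12 after 5 iterations
sag = a·(cosh(S/(2a)) − 1) = 5.992880·(cosh(1.236884) − 1) = 5.199276
T_max/T_min = cosh(S/(2a)) = 1.867576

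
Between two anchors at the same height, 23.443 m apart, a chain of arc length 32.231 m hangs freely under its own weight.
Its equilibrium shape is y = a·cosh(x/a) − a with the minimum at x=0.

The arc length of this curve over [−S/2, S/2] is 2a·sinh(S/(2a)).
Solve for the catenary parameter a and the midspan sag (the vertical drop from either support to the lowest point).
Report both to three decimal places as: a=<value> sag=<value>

a=8.222 sag=9.870

seed: a₀ = √(S³/(24(L−S))) = √(23.443³/(24·8.788)) = 7.815723
iter 1: u=1.499733  f(a)=+1.043e+00  f'(a)=-2.797e+00  a ← 7.815723 − (+1.043e+00/-2.797e+00) = 8.188595
iter 2: u=1.431442  f(a)=+7.928e-02  f'(a)=-2.386e+00  a ← 8.188595 − (+7.928e-02/-2.386e+00) = 8.221814
iter 3: u=1.425659  f(a)=+5.414e-04  f'(a)=-2.354e+00  a ← 8.221814 − (+5.414e-04/-2.354e+00) = 8.222044
iter 4: u=1.425619  f(a)=+2.563e-08  f'(a)=-2.354e+00  a ← 8.222044 − (+2.563e-08/-2.354e+00) = 8.222044
iter 5: u=1.425619  f(a)=+0.000e+00  f'(a)=-2.354e+00  a ← 8.222044 − (+0.000e+00/-2.354e+00) = 8.222044
converged: |Δa| < 1e-12 after 5 iterations
sag = a·(cosh(S/(2a)) − 1) = 8.222044·(cosh(1.425619) − 1) = 9.869704
T_max/T_min = cosh(S/(2a)) = 2.200395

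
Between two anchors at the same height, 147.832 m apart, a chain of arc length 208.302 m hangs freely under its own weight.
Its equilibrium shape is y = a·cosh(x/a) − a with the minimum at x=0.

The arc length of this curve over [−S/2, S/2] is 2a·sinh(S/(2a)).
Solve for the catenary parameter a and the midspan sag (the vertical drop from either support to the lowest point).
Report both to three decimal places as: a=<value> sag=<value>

a=49.841 sag=65.621

seed: a₀ = √(S³/(24(L−S))) = √(147.832³/(24·60.470)) = 47.182079
iter 1: u=1.566612  f(a)=+7.869e+00  f'(a)=-3.250e+00  a ← 47.182079 − (+7.869e+00/-3.250e+00) = 49.603324
iter 2: u=1.490142  f(a)=+6.463e-01  f'(a)=-2.736e+00  a ← 49.603324 − (+6.463e-01/-2.736e+00) = 49.839528
iter 3: u=1.483080  f(a)=+5.222e-03  f'(a)=-2.692e+00  a ← 49.839528 − (+5.222e-03/-2.692e+00) = 49.841468
iter 4: u=1.483022  f(a)=+3.470e-07  f'(a)=-2.692e+00  a ← 49.841468 − (+3.470e-07/-2.692e+00) = 49.841468
iter 5: u=1.483022  f(a)=+2.842e-14  f'(a)=-2.692e+00  a ← 49.841468 − (+2.842e-14/-2.692e+00) = 49.841468
converged: |Δa| < 1e-12 after 5 iterations
sag = a·(cosh(S/(2a)) − 1) = 49.841468·(cosh(1.483022) − 1) = 65.621092
T_max/T_min = cosh(S/(2a)) = 2.316596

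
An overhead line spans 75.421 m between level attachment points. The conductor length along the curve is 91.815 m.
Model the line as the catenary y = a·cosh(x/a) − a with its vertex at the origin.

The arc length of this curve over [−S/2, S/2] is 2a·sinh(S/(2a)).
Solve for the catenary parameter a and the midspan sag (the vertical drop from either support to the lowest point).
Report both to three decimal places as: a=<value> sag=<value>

a=34.048 sag=23.108

seed: a₀ = √(S³/(24(L−S))) = √(75.421³/(24·16.394)) = 33.021009
iter 1: u=1.142015  f(a)=+1.103e+00  f'(a)=-1.129e+00  a ← 33.021009 − (+1.103e+00/-1.129e+00) = 33.998180
iter 2: u=1.109192  f(a)=+5.085e-02  f'(a)=-1.027e+00  a ← 33.998180 − (+5.085e-02/-1.027e+00) = 34.047705
iter 3: u=1.107578  f(a)=+1.197e-04  f'(a)=-1.022e+00  a ← 34.047705 − (+1.197e-04/-1.022e+00) = 34.047822
iter 4: u=1.107575  f(a)=+6.661e-10  f'(a)=-1.022e+00  a ← 34.047822 − (+6.661e-10/-1.022e+00) = 34.047822
iter 5: u=1.107575  f(a)=-1.421e-14  f'(a)=-1.022e+00  a ← 34.047822 − (-1.421e-14/-1.022e+00) = 34.047822
converged: |Δa| < 1e-12 after 5 iterations
sag = a·(cosh(S/(2a)) − 1) = 34.047822·(cosh(1.107575) − 1) = 23.107692
T_max/T_min = cosh(S/(2a)) = 1.678683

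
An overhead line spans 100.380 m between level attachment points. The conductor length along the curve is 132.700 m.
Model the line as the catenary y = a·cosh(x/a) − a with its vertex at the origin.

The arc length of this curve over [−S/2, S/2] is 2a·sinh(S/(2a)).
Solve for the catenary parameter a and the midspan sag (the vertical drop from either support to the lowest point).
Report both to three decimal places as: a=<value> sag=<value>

seed: a₀ = √(S³/(24(L−S))) = √(100.380³/(24·32.320)) = 36.110166
iter 1: u=1.389913  f(a)=+3.269e+00  f'(a)=-2.161e+00  a ← 36.110166 − (+3.269e+00/-2.161e+00) = 37.623339
iter 2: u=1.334012  f(a)=+2.167e-01  f'(a)=-1.883e+00  a ← 37.623339 − (+2.167e-01/-1.883e+00) = 37.738451
iter 3: u=1.329943  f(a)=+1.102e-03  f'(a)=-1.864e+00  a ← 37.738451 − (+1.102e-03/-1.864e+00) = 37.739042
iter 4: u=1.329922  f(a)=+2.881e-08  f'(a)=-1.864e+00  a ← 37.739042 − (+2.881e-08/-1.864e+00) = 37.739042
iter 5: u=1.329922  f(a)=-2.842e-14  f'(a)=-1.864e+00  a ← 37.739042 − (-2.842e-14/-1.864e+00) = 37.739042
converged: |Δa| < 1e-12 after 5 iterations
sag = a·(cosh(S/(2a)) − 1) = 37.739042·(cosh(1.329922) − 1) = 38.592850
T_max/T_min = cosh(S/(2a)) = 2.022624

a=37.739 sag=38.593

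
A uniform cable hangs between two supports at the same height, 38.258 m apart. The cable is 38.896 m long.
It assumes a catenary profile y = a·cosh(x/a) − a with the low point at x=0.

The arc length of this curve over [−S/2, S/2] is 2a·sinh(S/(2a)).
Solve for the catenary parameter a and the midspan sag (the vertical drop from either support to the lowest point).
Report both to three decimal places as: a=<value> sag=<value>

seed: a₀ = √(S³/(24(L−S))) = √(38.258³/(24·0.638)) = 60.473824
iter 1: u=0.316319  f(a)=+3.199e-03  f'(a)=-2.131e-02  a ← 60.473824 − (+3.199e-03/-2.131e-02) = 60.623949
iter 2: u=0.315535  f(a)=+1.195e-05  f'(a)=-2.115e-02  a ← 60.623949 − (+1.195e-05/-2.115e-02) = 60.624514
iter 3: u=0.315532  f(a)=+1.682e-10  f'(a)=-2.115e-02  a ← 60.624514 − (+1.682e-10/-2.115e-02) = 60.624514
iter 4: u=0.315532  f(a)=+0.000e+00  f'(a)=-2.115e-02  a ← 60.624514 − (+0.000e+00/-2.115e-02) = 60.624514
converged: |Δa| < 1e-12 after 4 iterations
sag = a·(cosh(S/(2a)) − 1) = 60.624514·(cosh(0.315532) − 1) = 3.043032
T_max/T_min = cosh(S/(2a)) = 1.050195

a=60.625 sag=3.043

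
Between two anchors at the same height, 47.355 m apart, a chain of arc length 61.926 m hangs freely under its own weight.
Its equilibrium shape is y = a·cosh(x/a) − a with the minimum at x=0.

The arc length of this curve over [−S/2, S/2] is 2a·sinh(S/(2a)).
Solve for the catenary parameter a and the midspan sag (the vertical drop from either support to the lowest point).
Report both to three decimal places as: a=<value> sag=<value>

seed: a₀ = √(S³/(24(L−S))) = √(47.355³/(24·14.571)) = 17.426030
iter 1: u=1.358743  f(a)=+1.406e+00  f'(a)=-2.002e+00  a ← 17.426030 − (+1.406e+00/-2.002e+00) = 18.128131
iter 2: u=1.306119  f(a)=+8.942e-02  f'(a)=-1.755e+00  a ← 18.128131 − (+8.942e-02/-1.755e+00) = 18.179089
iter 3: u=1.302458  f(a)=+4.162e-04  f'(a)=-1.738e+00  a ← 18.179089 − (+4.162e-04/-1.738e+00) = 18.179328
iter 4: u=1.302441  f(a)=+9.109e-09  f'(a)=-1.738e+00  a ← 18.179328 − (+9.109e-09/-1.738e+00) = 18.179328
iter 5: u=1.302441  f(a)=+0.000e+00  f'(a)=-1.738e+00  a ← 18.179328 − (+0.000e+00/-1.738e+00) = 18.179328
converged: |Δa| < 1e-12 after 5 iterations
sag = a·(cosh(S/(2a)) − 1) = 18.179328·(cosh(1.302441) − 1) = 17.726038
T_max/T_min = cosh(S/(2a)) = 1.975066

a=18.179 sag=17.726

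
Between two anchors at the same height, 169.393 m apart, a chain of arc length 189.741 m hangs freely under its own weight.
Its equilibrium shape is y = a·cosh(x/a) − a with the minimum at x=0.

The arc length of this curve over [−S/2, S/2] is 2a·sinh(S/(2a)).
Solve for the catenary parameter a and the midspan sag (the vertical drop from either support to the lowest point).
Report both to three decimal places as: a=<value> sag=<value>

seed: a₀ = √(S³/(24(L−S))) = √(169.393³/(24·20.348)) = 99.764655
iter 1: u=0.848963  f(a)=+7.460e-01  f'(a)=-4.381e-01  a ← 99.764655 − (+7.460e-01/-4.381e-01) = 101.467487
iter 2: u=0.834716  f(a)=+1.953e-02  f'(a)=-4.154e-01  a ← 101.467487 − (+1.953e-02/-4.154e-01) = 101.514495
iter 3: u=0.834329  f(a)=+1.418e-05  f'(a)=-4.148e-01  a ← 101.514495 − (+1.418e-05/-4.148e-01) = 101.514529
iter 4: u=0.834329  f(a)=+7.503e-12  f'(a)=-4.148e-01  a ← 101.514529 − (+7.503e-12/-4.148e-01) = 101.514529
converged: |Δa| < 1e-12 after 4 iterations
sag = a·(cosh(S/(2a)) − 1) = 101.514529·(cosh(0.834329) − 1) = 37.430105
T_max/T_min = cosh(S/(2a)) = 1.368717

a=101.515 sag=37.430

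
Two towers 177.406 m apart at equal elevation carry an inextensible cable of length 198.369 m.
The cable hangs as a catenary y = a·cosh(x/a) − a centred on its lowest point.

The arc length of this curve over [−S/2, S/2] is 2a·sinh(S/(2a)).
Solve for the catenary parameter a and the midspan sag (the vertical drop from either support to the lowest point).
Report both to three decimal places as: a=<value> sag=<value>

seed: a₀ = √(S³/(24(L−S))) = √(177.406³/(24·20.963)) = 105.346502
iter 1: u=0.842012  f(a)=+7.558e-01  f'(a)=-4.269e-01  a ← 105.346502 − (+7.558e-01/-4.269e-01) = 107.116825
iter 2: u=0.828096  f(a)=+1.947e-02  f'(a)=-4.052e-01  a ← 107.116825 − (+1.947e-02/-4.052e-01) = 107.164884
iter 3: u=0.827724  f(a)=+1.368e-05  f'(a)=-4.046e-01  a ← 107.164884 − (+1.368e-05/-4.046e-01) = 107.164918
iter 4: u=0.827724  f(a)=+6.736e-12  f'(a)=-4.046e-01  a ← 107.164918 − (+6.736e-12/-4.046e-01) = 107.164918
converged: |Δa| < 1e-12 after 4 iterations
sag = a·(cosh(S/(2a)) − 1) = 107.164918·(cosh(0.827724) − 1) = 38.855234
T_max/T_min = cosh(S/(2a)) = 1.362574

a=107.165 sag=38.855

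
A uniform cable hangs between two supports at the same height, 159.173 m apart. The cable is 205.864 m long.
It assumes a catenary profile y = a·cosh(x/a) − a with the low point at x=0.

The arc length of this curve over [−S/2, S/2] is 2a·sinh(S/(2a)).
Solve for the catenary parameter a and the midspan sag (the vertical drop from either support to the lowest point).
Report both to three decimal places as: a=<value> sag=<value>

seed: a₀ = √(S³/(24(L−S))) = √(159.173³/(24·46.691)) = 59.990419
iter 1: u=1.326654  f(a)=+4.285e+00  f'(a)=-1.848e+00  a ← 59.990419 − (+4.285e+00/-1.848e+00) = 62.308828
iter 2: u=1.277291  f(a)=+2.609e-01  f'(a)=-1.630e+00  a ← 62.308828 − (+2.609e-01/-1.630e+00) = 62.468963
iter 3: u=1.274017  f(a)=+1.106e-03  f'(a)=-1.616e+00  a ← 62.468963 − (+1.106e-03/-1.616e+00) = 62.469648
iter 4: u=1.274003  f(a)=+2.007e-08  f'(a)=-1.616e+00  a ← 62.469648 − (+2.007e-08/-1.616e+00) = 62.469648
iter 5: u=1.274003  f(a)=+0.000e+00  f'(a)=-1.616e+00  a ← 62.469648 − (+0.000e+00/-1.616e+00) = 62.469648
converged: |Δa| < 1e-12 after 5 iterations
sag = a·(cosh(S/(2a)) − 1) = 62.469648·(cosh(1.274003) − 1) = 57.935724
T_max/T_min = cosh(S/(2a)) = 1.927422

a=62.470 sag=57.936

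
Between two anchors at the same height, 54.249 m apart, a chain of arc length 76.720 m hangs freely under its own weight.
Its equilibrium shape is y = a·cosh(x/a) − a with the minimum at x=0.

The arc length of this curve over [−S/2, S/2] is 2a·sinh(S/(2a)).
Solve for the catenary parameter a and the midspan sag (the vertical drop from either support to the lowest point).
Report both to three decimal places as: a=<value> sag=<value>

seed: a₀ = √(S³/(24(L−S))) = √(54.249³/(24·22.471)) = 17.205638
iter 1: u=1.576489  f(a)=+2.963e+00  f'(a)=-3.322e+00  a ← 17.205638 − (+2.963e+00/-3.322e+00) = 18.097819
iter 2: u=1.498772  f(a)=+2.461e-01  f'(a)=-2.791e+00  a ← 18.097819 − (+2.461e-01/-2.791e+00) = 18.186003
iter 3: u=1.491504  f(a)=+2.037e-03  f'(a)=-2.745e+00  a ← 18.186003 − (+2.037e-03/-2.745e+00) = 18.186745
iter 4: u=1.491443  f(a)=+1.421e-07  f'(a)=-2.744e+00  a ← 18.186745 − (+1.421e-07/-2.744e+00) = 18.186745
iter 5: u=1.491443  f(a)=-1.421e-14  f'(a)=-2.744e+00  a ← 18.186745 − (-1.421e-14/-2.744e+00) = 18.186745
converged: |Δa| < 1e-12 after 5 iterations
sag = a·(cosh(S/(2a)) − 1) = 18.186745·(cosh(1.491443) − 1) = 24.266138
T_max/T_min = cosh(S/(2a)) = 2.334276

a=18.187 sag=24.266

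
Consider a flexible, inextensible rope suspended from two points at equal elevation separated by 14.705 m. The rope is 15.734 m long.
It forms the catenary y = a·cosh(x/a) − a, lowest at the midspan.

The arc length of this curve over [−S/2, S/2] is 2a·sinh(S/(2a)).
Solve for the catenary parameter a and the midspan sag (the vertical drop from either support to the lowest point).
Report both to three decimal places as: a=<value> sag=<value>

a=11.464 sag=2.440

seed: a₀ = √(S³/(24(L−S))) = √(14.705³/(24·1.029)) = 11.347083
iter 1: u=0.647964  f(a)=+2.182e-02  f'(a)=-1.891e-01  a ← 11.347083 − (+2.182e-02/-1.891e-01) = 11.462467
iter 2: u=0.641441  f(a)=+3.373e-04  f'(a)=-1.833e-01  a ← 11.462467 − (+3.373e-04/-1.833e-01) = 11.464307
iter 3: u=0.641338  f(a)=+8.340e-08  f'(a)=-1.832e-01  a ← 11.464307 − (+8.340e-08/-1.832e-01) = 11.464307
iter 4: u=0.641338  f(a)=+7.105e-15  f'(a)=-1.832e-01  a ← 11.464307 − (+7.105e-15/-1.832e-01) = 11.464307
converged: |Δa| < 1e-12 after 4 iterations
sag = a·(cosh(S/(2a)) − 1) = 11.464307·(cosh(0.641338) − 1) = 2.439650
T_max/T_min = cosh(S/(2a)) = 1.212804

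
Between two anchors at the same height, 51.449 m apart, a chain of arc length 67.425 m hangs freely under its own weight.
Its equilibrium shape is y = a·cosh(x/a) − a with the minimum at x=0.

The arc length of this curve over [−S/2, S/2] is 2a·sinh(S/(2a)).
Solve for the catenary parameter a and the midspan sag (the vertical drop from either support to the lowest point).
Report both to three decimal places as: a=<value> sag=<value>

seed: a₀ = √(S³/(24(L−S))) = √(51.449³/(24·15.976)) = 18.846285
iter 1: u=1.364964  f(a)=+1.556e+00  f'(a)=-2.033e+00  a ← 18.846285 − (+1.556e+00/-2.033e+00) = 19.611655
iter 2: u=1.311694  f(a)=+9.981e-02  f'(a)=-1.780e+00  a ← 19.611655 − (+9.981e-02/-1.780e+00) = 19.667733
iter 3: u=1.307955  f(a)=+4.729e-04  f'(a)=-1.763e+00  a ← 19.667733 − (+4.729e-04/-1.763e+00) = 19.668001
iter 4: u=1.307937  f(a)=+1.073e-08  f'(a)=-1.763e+00  a ← 19.668001 − (+1.073e-08/-1.763e+00) = 19.668001
iter 5: u=1.307937  f(a)=+1.421e-14  f'(a)=-1.763e+00  a ← 19.668001 − (+1.421e-14/-1.763e+00) = 19.668001
converged: |Δa| < 1e-12 after 5 iterations
sag = a·(cosh(S/(2a)) − 1) = 19.668001·(cosh(1.307937) − 1) = 19.362281
T_max/T_min = cosh(S/(2a)) = 1.984456

a=19.668 sag=19.362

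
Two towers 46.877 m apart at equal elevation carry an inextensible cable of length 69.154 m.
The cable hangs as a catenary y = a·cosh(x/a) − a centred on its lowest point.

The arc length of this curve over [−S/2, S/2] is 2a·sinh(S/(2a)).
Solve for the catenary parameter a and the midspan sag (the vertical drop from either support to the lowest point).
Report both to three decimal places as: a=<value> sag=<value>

a=14.778 sag=22.824

seed: a₀ = √(S³/(24(L−S))) = √(46.877³/(24·22.277)) = 13.880520
iter 1: u=1.688589  f(a)=+3.400e+00  f'(a)=-4.223e+00  a ← 13.880520 − (+3.400e+00/-4.223e+00) = 14.685651
iter 2: u=1.596014  f(a)=+3.183e-01  f'(a)=-3.467e+00  a ← 14.685651 − (+3.183e-01/-3.467e+00) = 14.777471
iter 3: u=1.586097  f(a)=+3.425e-03  f'(a)=-3.392e+00  a ← 14.777471 − (+3.425e-03/-3.392e+00) = 14.778481
iter 4: u=1.585988  f(a)=+4.061e-07  f'(a)=-3.392e+00  a ← 14.778481 − (+4.061e-07/-3.392e+00) = 14.778481
iter 5: u=1.585988  f(a)=+0.000e+00  f'(a)=-3.392e+00  a ← 14.778481 − (+0.000e+00/-3.392e+00) = 14.778481
converged: |Δa| < 1e-12 after 5 iterations
sag = a·(cosh(S/(2a)) − 1) = 14.778481·(cosh(1.585988) − 1) = 22.824344
T_max/T_min = cosh(S/(2a)) = 2.544431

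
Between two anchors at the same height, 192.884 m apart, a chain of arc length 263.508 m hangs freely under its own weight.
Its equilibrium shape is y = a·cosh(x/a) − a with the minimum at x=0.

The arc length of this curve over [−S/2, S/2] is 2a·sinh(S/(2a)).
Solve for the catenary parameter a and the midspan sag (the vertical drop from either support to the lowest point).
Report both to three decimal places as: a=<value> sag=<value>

a=68.377 sag=80.063

seed: a₀ = √(S³/(24(L−S))) = √(192.884³/(24·70.624)) = 65.067262
iter 1: u=1.482189  f(a)=+8.176e+00  f'(a)=-2.687e+00  a ← 65.067262 − (+8.176e+00/-2.687e+00) = 68.110443
iter 2: u=1.415965  f(a)=+6.086e-01  f'(a)=-2.300e+00  a ← 68.110443 − (+6.086e-01/-2.300e+00) = 68.375010
iter 3: u=1.410486  f(a)=+3.971e-03  f'(a)=-2.270e+00  a ← 68.375010 − (+3.971e-03/-2.270e+00) = 68.376759
iter 4: u=1.410450  f(a)=+1.715e-07  f'(a)=-2.270e+00  a ← 68.376759 − (+1.715e-07/-2.270e+00) = 68.376759
iter 5: u=1.410450  f(a)=+0.000e+00  f'(a)=-2.270e+00  a ← 68.376759 − (+0.000e+00/-2.270e+00) = 68.376759
converged: |Δa| < 1e-12 after 5 iterations
sag = a·(cosh(S/(2a)) − 1) = 68.376759·(cosh(1.410450) − 1) = 80.063457
T_max/T_min = cosh(S/(2a)) = 2.170916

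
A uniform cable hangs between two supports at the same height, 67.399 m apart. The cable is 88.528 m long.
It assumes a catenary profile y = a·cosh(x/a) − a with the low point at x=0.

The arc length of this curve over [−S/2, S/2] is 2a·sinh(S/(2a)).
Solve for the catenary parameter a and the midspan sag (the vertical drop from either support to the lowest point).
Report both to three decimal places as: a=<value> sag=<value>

a=25.653 sag=25.507

seed: a₀ = √(S³/(24(L−S))) = √(67.399³/(24·21.129)) = 24.571693
iter 1: u=1.371476  f(a)=+2.078e+00  f'(a)=-2.066e+00  a ← 24.571693 − (+2.078e+00/-2.066e+00) = 25.577848
iter 2: u=1.317527  f(a)=+1.345e-01  f'(a)=-1.806e+00  a ← 25.577848 − (+1.345e-01/-1.806e+00) = 25.652299
iter 3: u=1.313703  f(a)=+6.491e-04  f'(a)=-1.789e+00  a ← 25.652299 − (+6.491e-04/-1.789e+00) = 25.652662
iter 4: u=1.313684  f(a)=+1.529e-08  f'(a)=-1.789e+00  a ← 25.652662 − (+1.529e-08/-1.789e+00) = 25.652662
iter 5: u=1.313684  f(a)=+2.842e-14  f'(a)=-1.789e+00  a ← 25.652662 − (+2.842e-14/-1.789e+00) = 25.652662
converged: |Δa| < 1e-12 after 5 iterations
sag = a·(cosh(S/(2a)) − 1) = 25.652662·(cosh(1.313684) − 1) = 25.507486
T_max/T_min = cosh(S/(2a)) = 1.994341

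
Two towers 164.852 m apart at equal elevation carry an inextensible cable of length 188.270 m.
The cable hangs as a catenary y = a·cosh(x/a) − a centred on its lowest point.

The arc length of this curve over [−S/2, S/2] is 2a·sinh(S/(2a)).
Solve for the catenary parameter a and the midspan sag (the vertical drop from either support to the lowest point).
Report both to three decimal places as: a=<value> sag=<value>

a=91.125 sag=39.891

seed: a₀ = √(S³/(24(L−S))) = √(164.852³/(24·23.418)) = 89.281362
iter 1: u=0.923216  f(a)=+1.018e+00  f'(a)=-5.707e-01  a ← 89.281362 − (+1.018e+00/-5.707e-01) = 91.066038
iter 2: u=0.905123  f(a)=+3.134e-02  f'(a)=-5.360e-01  a ← 91.066038 − (+3.134e-02/-5.360e-01) = 91.124503
iter 3: u=0.904543  f(a)=+3.176e-05  f'(a)=-5.350e-01  a ← 91.124503 − (+3.176e-05/-5.350e-01) = 91.124562
iter 4: u=0.904542  f(a)=+3.268e-11  f'(a)=-5.350e-01  a ← 91.124562 − (+3.268e-11/-5.350e-01) = 91.124562
converged: |Δa| < 1e-12 after 4 iterations
sag = a·(cosh(S/(2a)) − 1) = 91.124562·(cosh(0.904542) − 1) = 39.891025
T_max/T_min = cosh(S/(2a)) = 1.437764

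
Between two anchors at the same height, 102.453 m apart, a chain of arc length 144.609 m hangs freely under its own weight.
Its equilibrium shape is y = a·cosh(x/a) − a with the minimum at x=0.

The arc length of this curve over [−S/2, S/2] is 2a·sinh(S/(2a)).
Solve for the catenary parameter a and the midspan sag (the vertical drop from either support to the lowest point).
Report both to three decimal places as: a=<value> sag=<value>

a=34.450 sag=45.642

seed: a₀ = √(S³/(24(L−S))) = √(102.453³/(24·42.156)) = 32.602560
iter 1: u=1.571242  f(a)=+5.520e+00  f'(a)=-3.283e+00  a ← 32.602560 − (+5.520e+00/-3.283e+00) = 34.283829
iter 2: u=1.494188  f(a)=+4.558e-01  f'(a)=-2.762e+00  a ← 34.283829 − (+4.558e-01/-2.762e+00) = 34.448856
iter 3: u=1.487031  f(a)=+3.724e-03  f'(a)=-2.717e+00  a ← 34.448856 − (+3.724e-03/-2.717e+00) = 34.450227
iter 4: u=1.486971  f(a)=+2.532e-07  f'(a)=-2.716e+00  a ← 34.450227 − (+2.532e-07/-2.716e+00) = 34.450227
iter 5: u=1.486971  f(a)=+0.000e+00  f'(a)=-2.716e+00  a ← 34.450227 − (+0.000e+00/-2.716e+00) = 34.450227
converged: |Δa| < 1e-12 after 5 iterations
sag = a·(cosh(S/(2a)) − 1) = 34.450227·(cosh(1.486971) − 1) = 45.641963
T_max/T_min = cosh(S/(2a)) = 2.324867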